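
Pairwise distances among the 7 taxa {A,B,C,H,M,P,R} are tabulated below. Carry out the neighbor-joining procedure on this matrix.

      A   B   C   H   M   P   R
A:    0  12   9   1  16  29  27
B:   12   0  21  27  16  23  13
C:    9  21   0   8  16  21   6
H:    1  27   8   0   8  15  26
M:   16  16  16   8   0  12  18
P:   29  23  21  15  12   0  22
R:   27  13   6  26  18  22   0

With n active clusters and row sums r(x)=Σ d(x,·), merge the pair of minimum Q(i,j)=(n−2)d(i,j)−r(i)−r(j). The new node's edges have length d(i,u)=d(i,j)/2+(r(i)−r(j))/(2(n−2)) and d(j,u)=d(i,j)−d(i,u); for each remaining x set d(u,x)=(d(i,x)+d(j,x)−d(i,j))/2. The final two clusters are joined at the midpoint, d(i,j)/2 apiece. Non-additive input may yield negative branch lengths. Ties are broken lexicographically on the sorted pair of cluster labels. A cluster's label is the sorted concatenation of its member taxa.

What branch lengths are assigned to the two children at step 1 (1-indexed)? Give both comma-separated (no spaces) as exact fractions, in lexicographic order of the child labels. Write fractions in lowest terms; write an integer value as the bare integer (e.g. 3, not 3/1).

step 1: merge (A,H) at d=1, Q=-174; branch lengths A→7/5, H→-2/5; new cluster AH
  updated: d(AH,B)=19, d(AH,C)=8, d(AH,M)=23/2, d(AH,P)=43/2, d(AH,R)=26
step 2: merge (C,R) at d=6, Q=-133; branch lengths C→11/8, R→37/8; new cluster CR
  updated: d(AH,CR)=14, d(B,CR)=14, d(CR,M)=14, d(CR,P)=37/2
step 3: merge (M,P) at d=12, Q=-185/2; branch lengths M→29/12, P→115/12; new cluster MP
  updated: d(AH,MP)=21/2, d(B,MP)=27/2, d(CR,MP)=41/4
step 4: merge (AH,MP) at d=21/2, Q=-227/4; branch lengths AH→121/16, MP→47/16; new cluster AHMP
  updated: d(AHMP,B)=11, d(AHMP,CR)=55/8
step 5: merge (AHMP,B) at d=11, Q=-255/8; branch lengths AHMP→31/16, B→145/16; new cluster ABHMP
  updated: d(ABHMP,CR)=79/16
step 6: merge (ABHMP,CR) at d=79/16; branch lengths ABHMP→79/32, CR→79/32; new cluster ABCHMPR
final tree: ((((A:7/5,H:-2/5):121/16,(M:29/12,P:115/12):47/16):31/16,B:145/16):79/32,(C:11/8,R:37/8):79/32)
total length: 727/16

7/5,-2/5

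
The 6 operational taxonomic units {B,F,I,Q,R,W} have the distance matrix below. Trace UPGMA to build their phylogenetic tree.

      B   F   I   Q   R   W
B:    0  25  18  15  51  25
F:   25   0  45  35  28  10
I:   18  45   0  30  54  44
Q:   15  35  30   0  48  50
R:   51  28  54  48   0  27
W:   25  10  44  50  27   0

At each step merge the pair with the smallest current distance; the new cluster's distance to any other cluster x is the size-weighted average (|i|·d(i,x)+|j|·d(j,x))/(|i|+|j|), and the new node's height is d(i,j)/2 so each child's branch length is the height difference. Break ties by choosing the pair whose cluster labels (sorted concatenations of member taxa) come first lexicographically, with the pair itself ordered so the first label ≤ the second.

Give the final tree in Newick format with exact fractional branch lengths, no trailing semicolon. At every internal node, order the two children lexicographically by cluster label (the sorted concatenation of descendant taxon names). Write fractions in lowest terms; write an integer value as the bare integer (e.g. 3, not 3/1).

iteration 1: select F,W (d=10); attach at lengths (5, 5); label the merged cluster FW
  updated: d(B,FW)=25, d(FW,I)=89/2, d(FW,Q)=85/2, d(FW,R)=55/2
iteration 2: select B,Q (d=15); attach at lengths (15/2, 15/2); label the merged cluster BQ
  updated: d(BQ,FW)=135/4, d(BQ,I)=24, d(BQ,R)=99/2
iteration 3: select BQ,I (d=24); attach at lengths (9/2, 12); label the merged cluster BIQ
  updated: d(BIQ,FW)=112/3, d(BIQ,R)=51
iteration 4: select FW,R (d=55/2); attach at lengths (35/4, 55/4); label the merged cluster FRW
  updated: d(BIQ,FRW)=377/9
iteration 5: select BIQ,FRW (d=377/9); attach at lengths (161/18, 259/36); label the merged cluster BFIQRW
final tree: (((B:15/2,Q:15/2):9/2,I:12):161/18,((F:5,W:5):35/4,R:55/4):259/36)
total length: 2885/36

(((B:15/2,Q:15/2):9/2,I:12):161/18,((F:5,W:5):35/4,R:55/4):259/36)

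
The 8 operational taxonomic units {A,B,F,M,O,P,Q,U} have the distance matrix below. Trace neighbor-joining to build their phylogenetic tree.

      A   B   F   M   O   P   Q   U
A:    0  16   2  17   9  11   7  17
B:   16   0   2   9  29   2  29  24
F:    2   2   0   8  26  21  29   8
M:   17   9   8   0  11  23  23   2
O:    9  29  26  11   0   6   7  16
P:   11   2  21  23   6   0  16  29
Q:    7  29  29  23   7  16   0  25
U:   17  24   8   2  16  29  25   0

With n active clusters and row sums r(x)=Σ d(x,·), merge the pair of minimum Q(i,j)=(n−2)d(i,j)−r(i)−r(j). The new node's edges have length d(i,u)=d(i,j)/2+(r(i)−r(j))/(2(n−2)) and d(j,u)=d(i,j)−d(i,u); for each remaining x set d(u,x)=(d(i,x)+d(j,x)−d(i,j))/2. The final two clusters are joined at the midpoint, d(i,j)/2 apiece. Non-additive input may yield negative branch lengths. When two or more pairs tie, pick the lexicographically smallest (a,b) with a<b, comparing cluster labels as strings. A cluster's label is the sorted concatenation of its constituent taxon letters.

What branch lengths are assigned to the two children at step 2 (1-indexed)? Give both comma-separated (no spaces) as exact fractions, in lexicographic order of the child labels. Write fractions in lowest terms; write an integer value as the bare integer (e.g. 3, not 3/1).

4/5,31/5

iteration 1: select B,P (d=2, Q=-207); attach at lengths (5/4, 3/4); label the merged cluster BP
  updated: d(A,BP)=25/2, d(BP,F)=21/2, d(BP,M)=15, d(BP,O)=33/2, d(BP,Q)=43/2, d(BP,U)=51/2
iteration 2: select O,Q (d=7, Q=-163); attach at lengths (4/5, 31/5); label the merged cluster OQ
  updated: d(A,OQ)=9/2, d(BP,OQ)=31/2, d(F,OQ)=24, d(M,OQ)=27/2, d(OQ,U)=17
iteration 3: select M,U (d=2, Q=-117); attach at lengths (-3/4, 11/4); label the merged cluster MU
  updated: d(A,MU)=16, d(BP,MU)=77/4, d(F,MU)=7, d(MU,OQ)=57/4
iteration 4: select A,OQ (d=9/2, Q=-319/4); attach at lengths (-13/8, 49/8); label the merged cluster AOQ
  updated: d(AOQ,BP)=47/4, d(AOQ,F)=43/4, d(AOQ,MU)=103/8
iteration 5: select AOQ,BP (d=47/4, Q=-427/8); attach at lengths (139/32, 237/32); label the merged cluster ABOPQ
  updated: d(ABOPQ,F)=19/4, d(ABOPQ,MU)=163/16
iteration 6: select ABOPQ,F (d=19/4, Q=-351/16); attach at lengths (127/32, 25/32); label the merged cluster ABFOPQ
  updated: d(ABFOPQ,MU)=199/32
iteration 7: select ABFOPQ,MU (d=199/32); attach at lengths (199/64, 199/64); label the merged cluster ABFMOPQU
final tree: ((((A:-13/8,(O:4/5,Q:31/5):49/8):139/32,(B:5/4,P:3/4):237/32):127/32,F:25/32):199/64,(M:-3/4,U:11/4):199/64)
total length: 1223/32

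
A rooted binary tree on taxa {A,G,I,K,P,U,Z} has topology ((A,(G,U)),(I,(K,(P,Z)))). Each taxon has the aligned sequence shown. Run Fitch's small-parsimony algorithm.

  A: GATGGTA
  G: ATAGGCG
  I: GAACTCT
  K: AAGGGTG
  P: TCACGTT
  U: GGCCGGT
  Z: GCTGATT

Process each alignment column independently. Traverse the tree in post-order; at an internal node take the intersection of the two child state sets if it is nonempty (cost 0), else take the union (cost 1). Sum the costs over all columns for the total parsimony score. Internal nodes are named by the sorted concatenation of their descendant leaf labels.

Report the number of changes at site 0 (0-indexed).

3

GU@0: {A} ∪ {G} = {A,G} (union, +1)
AGU@0: {G} ∩ {A,G} = {G} (intersection, +0)
PZ@0: {T} ∪ {G} = {G,T} (union, +1)
KPZ@0: {A} ∪ {G,T} = {A,G,T} (union, +1)
IKPZ@0: {G} ∩ {A,G,T} = {G} (intersection, +0)
AGIKPUZ@0: {G} ∩ {G} = {G} (intersection, +0)
GU@1: {T} ∪ {G} = {G,T} (union, +1)
AGU@1: {A} ∪ {G,T} = {A,G,T} (union, +1)
PZ@1: {C} ∩ {C} = {C} (intersection, +0)
KPZ@1: {A} ∪ {C} = {A,C} (union, +1)
IKPZ@1: {A} ∩ {A,C} = {A} (intersection, +0)
AGIKPUZ@1: {A,G,T} ∩ {A} = {A} (intersection, +0)
GU@2: {A} ∪ {C} = {A,C} (union, +1)
AGU@2: {T} ∪ {A,C} = {A,C,T} (union, +1)
PZ@2: {A} ∪ {T} = {A,T} (union, +1)
KPZ@2: {G} ∪ {A,T} = {A,G,T} (union, +1)
IKPZ@2: {A} ∩ {A,G,T} = {A} (intersection, +0)
AGIKPUZ@2: {A,C,T} ∩ {A} = {A} (intersection, +0)
GU@3: {G} ∪ {C} = {C,G} (union, +1)
AGU@3: {G} ∩ {C,G} = {G} (intersection, +0)
PZ@3: {C} ∪ {G} = {C,G} (union, +1)
KPZ@3: {G} ∩ {C,G} = {G} (intersection, +0)
IKPZ@3: {C} ∪ {G} = {C,G} (union, +1)
AGIKPUZ@3: {G} ∩ {C,G} = {G} (intersection, +0)
GU@4: {G} ∩ {G} = {G} (intersection, +0)
AGU@4: {G} ∩ {G} = {G} (intersection, +0)
PZ@4: {G} ∪ {A} = {A,G} (union, +1)
KPZ@4: {G} ∩ {A,G} = {G} (intersection, +0)
IKPZ@4: {T} ∪ {G} = {G,T} (union, +1)
AGIKPUZ@4: {G} ∩ {G,T} = {G} (intersection, +0)
GU@5: {C} ∪ {G} = {C,G} (union, +1)
AGU@5: {T} ∪ {C,G} = {C,G,T} (union, +1)
PZ@5: {T} ∩ {T} = {T} (intersection, +0)
KPZ@5: {T} ∩ {T} = {T} (intersection, +0)
IKPZ@5: {C} ∪ {T} = {C,T} (union, +1)
AGIKPUZ@5: {C,G,T} ∩ {C,T} = {C,T} (intersection, +0)
GU@6: {G} ∪ {T} = {G,T} (union, +1)
AGU@6: {A} ∪ {G,T} = {A,G,T} (union, +1)
PZ@6: {T} ∩ {T} = {T} (intersection, +0)
KPZ@6: {G} ∪ {T} = {G,T} (union, +1)
IKPZ@6: {T} ∩ {G,T} = {T} (intersection, +0)
AGIKPUZ@6: {A,G,T} ∩ {T} = {T} (intersection, +0)
per-site changes: [3, 3, 4, 3, 2, 3, 3]; total = 21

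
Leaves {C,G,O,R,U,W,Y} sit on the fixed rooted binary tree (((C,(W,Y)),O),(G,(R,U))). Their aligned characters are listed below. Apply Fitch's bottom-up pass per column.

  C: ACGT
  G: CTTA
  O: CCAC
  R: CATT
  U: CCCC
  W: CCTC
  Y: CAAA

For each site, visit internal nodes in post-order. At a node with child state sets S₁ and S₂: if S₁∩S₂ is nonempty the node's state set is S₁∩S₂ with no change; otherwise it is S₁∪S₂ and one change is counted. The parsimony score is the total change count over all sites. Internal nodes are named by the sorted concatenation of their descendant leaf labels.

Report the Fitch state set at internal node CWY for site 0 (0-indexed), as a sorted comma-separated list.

A,C

[col 0] WY: children W:{C}, Y:{C} ∩→ {C}; cost 0
[col 0] CWY: children C:{A}, WY:{C} ∪→ {A,C}; cost 1
[col 0] COWY: children CWY:{A,C}, O:{C} ∩→ {C}; cost 0
[col 0] RU: children R:{C}, U:{C} ∩→ {C}; cost 0
[col 0] GRU: children G:{C}, RU:{C} ∩→ {C}; cost 0
[col 0] CGORUWY: children COWY:{C}, GRU:{C} ∩→ {C}; cost 0
[col 1] WY: children W:{C}, Y:{A} ∪→ {A,C}; cost 1
[col 1] CWY: children C:{C}, WY:{A,C} ∩→ {C}; cost 0
[col 1] COWY: children CWY:{C}, O:{C} ∩→ {C}; cost 0
[col 1] RU: children R:{A}, U:{C} ∪→ {A,C}; cost 1
[col 1] GRU: children G:{T}, RU:{A,C} ∪→ {A,C,T}; cost 1
[col 1] CGORUWY: children COWY:{C}, GRU:{A,C,T} ∩→ {C}; cost 0
[col 2] WY: children W:{T}, Y:{A} ∪→ {A,T}; cost 1
[col 2] CWY: children C:{G}, WY:{A,T} ∪→ {A,G,T}; cost 1
[col 2] COWY: children CWY:{A,G,T}, O:{A} ∩→ {A}; cost 0
[col 2] RU: children R:{T}, U:{C} ∪→ {C,T}; cost 1
[col 2] GRU: children G:{T}, RU:{C,T} ∩→ {T}; cost 0
[col 2] CGORUWY: children COWY:{A}, GRU:{T} ∪→ {A,T}; cost 1
[col 3] WY: children W:{C}, Y:{A} ∪→ {A,C}; cost 1
[col 3] CWY: children C:{T}, WY:{A,C} ∪→ {A,C,T}; cost 1
[col 3] COWY: children CWY:{A,C,T}, O:{C} ∩→ {C}; cost 0
[col 3] RU: children R:{T}, U:{C} ∪→ {C,T}; cost 1
[col 3] GRU: children G:{A}, RU:{C,T} ∪→ {A,C,T}; cost 1
[col 3] CGORUWY: children COWY:{C}, GRU:{A,C,T} ∩→ {C}; cost 0
per-site changes: [1, 3, 4, 4]; total = 12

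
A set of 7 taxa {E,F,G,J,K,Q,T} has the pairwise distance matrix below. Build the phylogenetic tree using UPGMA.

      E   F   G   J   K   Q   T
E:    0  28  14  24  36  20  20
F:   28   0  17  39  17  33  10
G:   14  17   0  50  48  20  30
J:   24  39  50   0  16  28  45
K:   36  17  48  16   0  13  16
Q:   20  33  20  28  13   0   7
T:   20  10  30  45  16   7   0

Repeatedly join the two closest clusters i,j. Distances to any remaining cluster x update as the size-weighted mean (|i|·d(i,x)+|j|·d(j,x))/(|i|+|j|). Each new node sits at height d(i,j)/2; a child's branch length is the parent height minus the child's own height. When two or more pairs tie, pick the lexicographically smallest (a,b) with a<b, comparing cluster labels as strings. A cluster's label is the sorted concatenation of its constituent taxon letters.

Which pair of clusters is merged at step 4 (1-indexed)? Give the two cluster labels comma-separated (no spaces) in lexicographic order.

F,KQT

iteration 1: select Q,T (d=7); attach at lengths (7/2, 7/2); label the merged cluster QT
  updated: d(E,QT)=20, d(F,QT)=43/2, d(G,QT)=25, d(J,QT)=73/2, d(K,QT)=29/2
iteration 2: select E,G (d=14); attach at lengths (7, 7); label the merged cluster EG
  updated: d(EG,F)=45/2, d(EG,J)=37, d(EG,K)=42, d(EG,QT)=45/2
iteration 3: select K,QT (d=29/2); attach at lengths (29/4, 15/4); label the merged cluster KQT
  updated: d(EG,KQT)=29, d(F,KQT)=20, d(J,KQT)=89/3
iteration 4: select F,KQT (d=20); attach at lengths (10, 11/4); label the merged cluster FKQT
  updated: d(EG,FKQT)=219/8, d(FKQT,J)=32
iteration 5: select EG,FKQT (d=219/8); attach at lengths (107/16, 59/16); label the merged cluster EFGKQT
  updated: d(EFGKQT,J)=101/3
iteration 6: select EFGKQT,J (d=101/3); attach at lengths (151/48, 101/6); label the merged cluster EFGJKQT
final tree: (((E:7,G:7):107/16,(F:10,(K:29/4,(Q:7/2,T:7/2):15/4):11/4):59/16):151/48,J:101/6)
total length: 3605/48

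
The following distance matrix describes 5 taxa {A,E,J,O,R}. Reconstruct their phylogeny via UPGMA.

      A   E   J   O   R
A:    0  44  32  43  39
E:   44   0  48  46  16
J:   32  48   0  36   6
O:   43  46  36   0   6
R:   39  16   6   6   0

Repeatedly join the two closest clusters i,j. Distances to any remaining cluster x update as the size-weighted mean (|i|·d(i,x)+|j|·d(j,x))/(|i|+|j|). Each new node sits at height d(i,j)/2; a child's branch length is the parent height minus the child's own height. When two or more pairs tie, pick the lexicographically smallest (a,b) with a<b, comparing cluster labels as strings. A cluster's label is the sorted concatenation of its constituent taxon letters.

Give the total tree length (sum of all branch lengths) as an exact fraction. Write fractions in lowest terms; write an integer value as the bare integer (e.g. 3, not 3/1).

214/3

iteration 1: select J,R (d=6); attach at lengths (3, 3); label the merged cluster JR
  updated: d(A,JR)=71/2, d(E,JR)=32, d(JR,O)=21
iteration 2: select JR,O (d=21); attach at lengths (15/2, 21/2); label the merged cluster JOR
  updated: d(A,JOR)=38, d(E,JOR)=110/3
iteration 3: select E,JOR (d=110/3); attach at lengths (55/3, 47/6); label the merged cluster EJOR
  updated: d(A,EJOR)=79/2
iteration 4: select A,EJOR (d=79/2); attach at lengths (79/4, 17/12); label the merged cluster AEJOR
final tree: (A:79/4,(E:55/3,((J:3,R:3):15/2,O:21/2):47/6):17/12)
total length: 214/3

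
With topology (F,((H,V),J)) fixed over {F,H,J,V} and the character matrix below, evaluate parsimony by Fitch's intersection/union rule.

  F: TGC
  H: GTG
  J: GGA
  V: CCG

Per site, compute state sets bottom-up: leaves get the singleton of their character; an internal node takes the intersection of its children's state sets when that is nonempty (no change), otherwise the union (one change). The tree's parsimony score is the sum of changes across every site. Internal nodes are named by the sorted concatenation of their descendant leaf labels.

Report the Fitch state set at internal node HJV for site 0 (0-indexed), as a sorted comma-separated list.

HV@0: {G} ∪ {C} = {C,G} (union, +1)
HJV@0: {C,G} ∩ {G} = {G} (intersection, +0)
FHJV@0: {T} ∪ {G} = {G,T} (union, +1)
HV@1: {T} ∪ {C} = {C,T} (union, +1)
HJV@1: {C,T} ∪ {G} = {C,G,T} (union, +1)
FHJV@1: {G} ∩ {C,G,T} = {G} (intersection, +0)
HV@2: {G} ∩ {G} = {G} (intersection, +0)
HJV@2: {G} ∪ {A} = {A,G} (union, +1)
FHJV@2: {C} ∪ {A,G} = {A,C,G} (union, +1)
per-site changes: [2, 2, 2]; total = 6

G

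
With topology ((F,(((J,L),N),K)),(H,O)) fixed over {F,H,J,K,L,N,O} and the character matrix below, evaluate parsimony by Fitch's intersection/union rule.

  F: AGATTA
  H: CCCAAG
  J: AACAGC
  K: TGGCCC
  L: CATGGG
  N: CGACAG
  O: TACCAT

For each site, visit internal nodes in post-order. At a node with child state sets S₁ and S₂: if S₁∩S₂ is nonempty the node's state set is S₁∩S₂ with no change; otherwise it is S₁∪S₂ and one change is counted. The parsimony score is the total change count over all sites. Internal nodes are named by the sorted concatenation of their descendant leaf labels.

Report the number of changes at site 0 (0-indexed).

4

site 0, node JL: J={A} ∪ L={C} → {A,C} (+1)
site 0, node JLN: JL={A,C} ∩ N={C} → {C} (+0)
site 0, node JKLN: JLN={C} ∪ K={T} → {C,T} (+1)
site 0, node FJKLN: F={A} ∪ JKLN={C,T} → {A,C,T} (+1)
site 0, node HO: H={C} ∪ O={T} → {C,T} (+1)
site 0, node FHJKLNO: FJKLN={A,C,T} ∩ HO={C,T} → {C,T} (+0)
site 1, node JL: J={A} ∩ L={A} → {A} (+0)
site 1, node JLN: JL={A} ∪ N={G} → {A,G} (+1)
site 1, node JKLN: JLN={A,G} ∩ K={G} → {G} (+0)
site 1, node FJKLN: F={G} ∩ JKLN={G} → {G} (+0)
site 1, node HO: H={C} ∪ O={A} → {A,C} (+1)
site 1, node FHJKLNO: FJKLN={G} ∪ HO={A,C} → {A,C,G} (+1)
site 2, node JL: J={C} ∪ L={T} → {C,T} (+1)
site 2, node JLN: JL={C,T} ∪ N={A} → {A,C,T} (+1)
site 2, node JKLN: JLN={A,C,T} ∪ K={G} → {A,C,G,T} (+1)
site 2, node FJKLN: F={A} ∩ JKLN={A,C,G,T} → {A} (+0)
site 2, node HO: H={C} ∩ O={C} → {C} (+0)
site 2, node FHJKLNO: FJKLN={A} ∪ HO={C} → {A,C} (+1)
site 3, node JL: J={A} ∪ L={G} → {A,G} (+1)
site 3, node JLN: JL={A,G} ∪ N={C} → {A,C,G} (+1)
site 3, node JKLN: JLN={A,C,G} ∩ K={C} → {C} (+0)
site 3, node FJKLN: F={T} ∪ JKLN={C} → {C,T} (+1)
site 3, node HO: H={A} ∪ O={C} → {A,C} (+1)
site 3, node FHJKLNO: FJKLN={C,T} ∩ HO={A,C} → {C} (+0)
site 4, node JL: J={G} ∩ L={G} → {G} (+0)
site 4, node JLN: JL={G} ∪ N={A} → {A,G} (+1)
site 4, node JKLN: JLN={A,G} ∪ K={C} → {A,C,G} (+1)
site 4, node FJKLN: F={T} ∪ JKLN={A,C,G} → {A,C,G,T} (+1)
site 4, node HO: H={A} ∩ O={A} → {A} (+0)
site 4, node FHJKLNO: FJKLN={A,C,G,T} ∩ HO={A} → {A} (+0)
site 5, node JL: J={C} ∪ L={G} → {C,G} (+1)
site 5, node JLN: JL={C,G} ∩ N={G} → {G} (+0)
site 5, node JKLN: JLN={G} ∪ K={C} → {C,G} (+1)
site 5, node FJKLN: F={A} ∪ JKLN={C,G} → {A,C,G} (+1)
site 5, node HO: H={G} ∪ O={T} → {G,T} (+1)
site 5, node FHJKLNO: FJKLN={A,C,G} ∩ HO={G,T} → {G} (+0)
per-site changes: [4, 3, 4, 4, 3, 4]; total = 22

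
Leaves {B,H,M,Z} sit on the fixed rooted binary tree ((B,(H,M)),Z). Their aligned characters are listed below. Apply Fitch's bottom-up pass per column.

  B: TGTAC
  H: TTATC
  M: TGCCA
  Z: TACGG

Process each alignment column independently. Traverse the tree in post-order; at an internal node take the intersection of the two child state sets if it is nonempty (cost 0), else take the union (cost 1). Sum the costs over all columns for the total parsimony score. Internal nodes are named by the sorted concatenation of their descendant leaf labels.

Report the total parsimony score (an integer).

site 0, node HM: H={T} ∩ M={T} → {T} (+0)
site 0, node BHM: B={T} ∩ HM={T} → {T} (+0)
site 0, node BHMZ: BHM={T} ∩ Z={T} → {T} (+0)
site 1, node HM: H={T} ∪ M={G} → {G,T} (+1)
site 1, node BHM: B={G} ∩ HM={G,T} → {G} (+0)
site 1, node BHMZ: BHM={G} ∪ Z={A} → {A,G} (+1)
site 2, node HM: H={A} ∪ M={C} → {A,C} (+1)
site 2, node BHM: B={T} ∪ HM={A,C} → {A,C,T} (+1)
site 2, node BHMZ: BHM={A,C,T} ∩ Z={C} → {C} (+0)
site 3, node HM: H={T} ∪ M={C} → {C,T} (+1)
site 3, node BHM: B={A} ∪ HM={C,T} → {A,C,T} (+1)
site 3, node BHMZ: BHM={A,C,T} ∪ Z={G} → {A,C,G,T} (+1)
site 4, node HM: H={C} ∪ M={A} → {A,C} (+1)
site 4, node BHM: B={C} ∩ HM={A,C} → {C} (+0)
site 4, node BHMZ: BHM={C} ∪ Z={G} → {C,G} (+1)
per-site changes: [0, 2, 2, 3, 2]; total = 9

9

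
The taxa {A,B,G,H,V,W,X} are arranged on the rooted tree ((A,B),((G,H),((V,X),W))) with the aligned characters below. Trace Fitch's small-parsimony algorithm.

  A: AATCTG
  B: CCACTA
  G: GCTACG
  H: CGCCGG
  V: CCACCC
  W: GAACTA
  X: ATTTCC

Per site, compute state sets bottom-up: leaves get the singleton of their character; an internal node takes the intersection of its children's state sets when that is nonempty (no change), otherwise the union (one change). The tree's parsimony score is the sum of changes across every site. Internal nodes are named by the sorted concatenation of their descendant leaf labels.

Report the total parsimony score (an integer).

20

[col 0] AB: children A:{A}, B:{C} ∪→ {A,C}; cost 1
[col 0] GH: children G:{G}, H:{C} ∪→ {C,G}; cost 1
[col 0] VX: children V:{C}, X:{A} ∪→ {A,C}; cost 1
[col 0] VWX: children VX:{A,C}, W:{G} ∪→ {A,C,G}; cost 1
[col 0] GHVWX: children GH:{C,G}, VWX:{A,C,G} ∩→ {C,G}; cost 0
[col 0] ABGHVWX: children AB:{A,C}, GHVWX:{C,G} ∩→ {C}; cost 0
[col 1] AB: children A:{A}, B:{C} ∪→ {A,C}; cost 1
[col 1] GH: children G:{C}, H:{G} ∪→ {C,G}; cost 1
[col 1] VX: children V:{C}, X:{T} ∪→ {C,T}; cost 1
[col 1] VWX: children VX:{C,T}, W:{A} ∪→ {A,C,T}; cost 1
[col 1] GHVWX: children GH:{C,G}, VWX:{A,C,T} ∩→ {C}; cost 0
[col 1] ABGHVWX: children AB:{A,C}, GHVWX:{C} ∩→ {C}; cost 0
[col 2] AB: children A:{T}, B:{A} ∪→ {A,T}; cost 1
[col 2] GH: children G:{T}, H:{C} ∪→ {C,T}; cost 1
[col 2] VX: children V:{A}, X:{T} ∪→ {A,T}; cost 1
[col 2] VWX: children VX:{A,T}, W:{A} ∩→ {A}; cost 0
[col 2] GHVWX: children GH:{C,T}, VWX:{A} ∪→ {A,C,T}; cost 1
[col 2] ABGHVWX: children AB:{A,T}, GHVWX:{A,C,T} ∩→ {A,T}; cost 0
[col 3] AB: children A:{C}, B:{C} ∩→ {C}; cost 0
[col 3] GH: children G:{A}, H:{C} ∪→ {A,C}; cost 1
[col 3] VX: children V:{C}, X:{T} ∪→ {C,T}; cost 1
[col 3] VWX: children VX:{C,T}, W:{C} ∩→ {C}; cost 0
[col 3] GHVWX: children GH:{A,C}, VWX:{C} ∩→ {C}; cost 0
[col 3] ABGHVWX: children AB:{C}, GHVWX:{C} ∩→ {C}; cost 0
[col 4] AB: children A:{T}, B:{T} ∩→ {T}; cost 0
[col 4] GH: children G:{C}, H:{G} ∪→ {C,G}; cost 1
[col 4] VX: children V:{C}, X:{C} ∩→ {C}; cost 0
[col 4] VWX: children VX:{C}, W:{T} ∪→ {C,T}; cost 1
[col 4] GHVWX: children GH:{C,G}, VWX:{C,T} ∩→ {C}; cost 0
[col 4] ABGHVWX: children AB:{T}, GHVWX:{C} ∪→ {C,T}; cost 1
[col 5] AB: children A:{G}, B:{A} ∪→ {A,G}; cost 1
[col 5] GH: children G:{G}, H:{G} ∩→ {G}; cost 0
[col 5] VX: children V:{C}, X:{C} ∩→ {C}; cost 0
[col 5] VWX: children VX:{C}, W:{A} ∪→ {A,C}; cost 1
[col 5] GHVWX: children GH:{G}, VWX:{A,C} ∪→ {A,C,G}; cost 1
[col 5] ABGHVWX: children AB:{A,G}, GHVWX:{A,C,G} ∩→ {A,G}; cost 0
per-site changes: [4, 4, 4, 2, 3, 3]; total = 20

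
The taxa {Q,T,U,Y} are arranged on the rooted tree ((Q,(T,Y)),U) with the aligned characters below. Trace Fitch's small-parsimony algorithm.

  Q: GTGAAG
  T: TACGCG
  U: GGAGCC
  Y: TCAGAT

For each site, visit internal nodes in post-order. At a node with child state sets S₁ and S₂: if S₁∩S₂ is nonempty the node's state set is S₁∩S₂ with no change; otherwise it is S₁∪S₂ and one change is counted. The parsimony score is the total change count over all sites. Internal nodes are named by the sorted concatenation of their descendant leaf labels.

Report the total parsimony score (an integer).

TY@0: {T} ∩ {T} = {T} (intersection, +0)
QTY@0: {G} ∪ {T} = {G,T} (union, +1)
QTUY@0: {G,T} ∩ {G} = {G} (intersection, +0)
TY@1: {A} ∪ {C} = {A,C} (union, +1)
QTY@1: {T} ∪ {A,C} = {A,C,T} (union, +1)
QTUY@1: {A,C,T} ∪ {G} = {A,C,G,T} (union, +1)
TY@2: {C} ∪ {A} = {A,C} (union, +1)
QTY@2: {G} ∪ {A,C} = {A,C,G} (union, +1)
QTUY@2: {A,C,G} ∩ {A} = {A} (intersection, +0)
TY@3: {G} ∩ {G} = {G} (intersection, +0)
QTY@3: {A} ∪ {G} = {A,G} (union, +1)
QTUY@3: {A,G} ∩ {G} = {G} (intersection, +0)
TY@4: {C} ∪ {A} = {A,C} (union, +1)
QTY@4: {A} ∩ {A,C} = {A} (intersection, +0)
QTUY@4: {A} ∪ {C} = {A,C} (union, +1)
TY@5: {G} ∪ {T} = {G,T} (union, +1)
QTY@5: {G} ∩ {G,T} = {G} (intersection, +0)
QTUY@5: {G} ∪ {C} = {C,G} (union, +1)
per-site changes: [1, 3, 2, 1, 2, 2]; total = 11

11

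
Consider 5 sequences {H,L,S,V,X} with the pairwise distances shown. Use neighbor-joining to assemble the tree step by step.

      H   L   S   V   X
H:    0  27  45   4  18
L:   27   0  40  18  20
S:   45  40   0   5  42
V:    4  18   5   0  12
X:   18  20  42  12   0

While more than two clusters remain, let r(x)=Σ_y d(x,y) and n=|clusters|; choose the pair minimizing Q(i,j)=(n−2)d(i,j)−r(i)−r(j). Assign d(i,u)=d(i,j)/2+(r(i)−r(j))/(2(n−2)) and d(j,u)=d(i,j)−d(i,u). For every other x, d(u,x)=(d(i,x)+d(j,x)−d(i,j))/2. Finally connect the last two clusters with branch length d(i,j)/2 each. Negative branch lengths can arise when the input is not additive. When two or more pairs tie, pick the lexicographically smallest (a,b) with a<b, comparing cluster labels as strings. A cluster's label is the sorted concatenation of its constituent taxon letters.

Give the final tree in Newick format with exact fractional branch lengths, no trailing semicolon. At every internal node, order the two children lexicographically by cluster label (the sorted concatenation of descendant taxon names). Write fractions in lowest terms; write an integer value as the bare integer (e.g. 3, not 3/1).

(((H:19/2,(S:18,V:-13):25/2):3,L:51/4):29/8,X:29/8)

1. join S+V (d=5, Q=-156) ⇒ SV; edges |S|=18, |V|=-13
  updated: d(H,SV)=22, d(L,SV)=53/2, d(SV,X)=49/2
2. join H+SV (d=22, Q=-96) ⇒ HSV; edges |H|=19/2, |SV|=25/2
  updated: d(HSV,L)=63/4, d(HSV,X)=41/4
3. join HSV+L (d=63/4, Q=-46) ⇒ HLSV; edges |HSV|=3, |L|=51/4
  updated: d(HLSV,X)=29/4
4. join HLSV+X (d=29/4) ⇒ HLSVX; edges |HLSV|=29/8, |X|=29/8
final tree: (((H:19/2,(S:18,V:-13):25/2):3,L:51/4):29/8,X:29/8)
total length: 50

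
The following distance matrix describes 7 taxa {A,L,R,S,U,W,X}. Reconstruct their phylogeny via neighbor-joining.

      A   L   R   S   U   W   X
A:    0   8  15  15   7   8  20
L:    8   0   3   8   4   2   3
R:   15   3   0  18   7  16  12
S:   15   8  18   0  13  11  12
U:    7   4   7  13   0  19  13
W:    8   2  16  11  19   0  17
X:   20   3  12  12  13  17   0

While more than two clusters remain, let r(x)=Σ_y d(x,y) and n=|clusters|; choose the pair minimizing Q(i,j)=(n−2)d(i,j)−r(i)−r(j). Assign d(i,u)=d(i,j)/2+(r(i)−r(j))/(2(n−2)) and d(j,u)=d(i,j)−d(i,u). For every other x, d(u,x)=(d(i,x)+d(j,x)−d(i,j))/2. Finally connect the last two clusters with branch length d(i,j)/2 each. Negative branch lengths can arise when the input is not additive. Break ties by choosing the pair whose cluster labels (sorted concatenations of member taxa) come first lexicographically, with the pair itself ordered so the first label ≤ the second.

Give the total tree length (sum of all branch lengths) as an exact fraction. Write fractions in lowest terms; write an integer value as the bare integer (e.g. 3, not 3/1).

1. join A+W (d=8, Q=-106) ⇒ AW; edges |A|=4, |W|=4
  updated: d(AW,L)=1, d(AW,R)=23/2, d(AW,S)=9, d(AW,U)=9, d(AW,X)=29/2
2. join R+U (d=7, Q=-139/2) ⇒ RU; edges |R|=67/16, |U|=45/16
  updated: d(AW,RU)=27/4, d(L,RU)=0, d(RU,S)=12, d(RU,X)=9
3. join AW+S (d=9, Q=-181/4) ⇒ ASW; edges |AW|=23/8, |S|=49/8
  updated: d(ASW,L)=0, d(ASW,RU)=39/8, d(ASW,X)=35/4
4. join ASW+RU (d=39/8, Q=-71/4) ⇒ ARSUW; edges |ASW|=19/8, |RU|=5/2
  updated: d(ARSUW,L)=-39/16, d(ARSUW,X)=103/16
5. join ARSUW+L (d=-39/16, Q=-7) ⇒ ALRSUW; edges |ARSUW|=1/2, |L|=-47/16
  updated: d(ALRSUW,X)=95/16
6. join ALRSUW+X (d=95/16) ⇒ ALRSUWX; edges |ALRSUW|=95/32, |X|=95/32
final tree: (((((A:4,W:4):23/8,S:49/8):19/8,(R:67/16,U:45/16):5/2):1/2,L:-47/16):95/32,X:95/32)
total length: 259/8

259/8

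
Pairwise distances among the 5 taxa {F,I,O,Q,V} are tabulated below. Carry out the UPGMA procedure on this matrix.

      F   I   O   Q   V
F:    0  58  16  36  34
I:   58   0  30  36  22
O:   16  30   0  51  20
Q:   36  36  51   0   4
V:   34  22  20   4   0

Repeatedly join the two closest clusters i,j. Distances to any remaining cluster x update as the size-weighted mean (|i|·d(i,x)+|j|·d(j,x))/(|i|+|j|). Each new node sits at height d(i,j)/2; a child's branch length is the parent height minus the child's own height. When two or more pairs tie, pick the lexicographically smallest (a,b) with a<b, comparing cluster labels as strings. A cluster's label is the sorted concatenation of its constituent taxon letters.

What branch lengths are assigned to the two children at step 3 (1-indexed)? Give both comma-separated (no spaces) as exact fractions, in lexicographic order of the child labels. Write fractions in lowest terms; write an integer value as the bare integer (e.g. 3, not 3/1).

iteration 1: select Q,V (d=4); attach at lengths (2, 2); label the merged cluster QV
  updated: d(F,QV)=35, d(I,QV)=29, d(O,QV)=71/2
iteration 2: select F,O (d=16); attach at lengths (8, 8); label the merged cluster FO
  updated: d(FO,I)=44, d(FO,QV)=141/4
iteration 3: select I,QV (d=29); attach at lengths (29/2, 25/2); label the merged cluster IQV
  updated: d(FO,IQV)=229/6
iteration 4: select FO,IQV (d=229/6); attach at lengths (133/12, 55/12); label the merged cluster FIOQV
final tree: ((F:8,O:8):133/12,(I:29/2,(Q:2,V:2):25/2):55/12)
total length: 188/3

29/2,25/2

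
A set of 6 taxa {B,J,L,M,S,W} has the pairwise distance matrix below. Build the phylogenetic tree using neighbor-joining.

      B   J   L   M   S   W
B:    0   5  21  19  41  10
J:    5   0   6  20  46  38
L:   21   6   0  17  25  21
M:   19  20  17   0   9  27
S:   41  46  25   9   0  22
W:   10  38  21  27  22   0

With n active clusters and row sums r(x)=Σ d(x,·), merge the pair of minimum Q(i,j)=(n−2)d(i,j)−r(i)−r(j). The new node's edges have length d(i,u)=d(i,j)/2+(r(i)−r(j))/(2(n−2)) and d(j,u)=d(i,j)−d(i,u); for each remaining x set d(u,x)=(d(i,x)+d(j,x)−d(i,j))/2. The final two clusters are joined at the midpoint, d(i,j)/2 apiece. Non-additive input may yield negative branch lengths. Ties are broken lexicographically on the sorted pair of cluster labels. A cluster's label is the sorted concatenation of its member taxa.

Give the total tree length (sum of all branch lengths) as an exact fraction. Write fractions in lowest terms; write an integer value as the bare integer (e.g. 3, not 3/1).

403/8

iteration 1: select M,S (d=9, Q=-199); attach at lengths (-15/8, 87/8); label the merged cluster MS
  updated: d(B,MS)=51/2, d(J,MS)=57/2, d(L,MS)=33/2, d(MS,W)=20
iteration 2: select B,J (d=5, Q=-124); attach at lengths (-1/6, 31/6); label the merged cluster BJ
  updated: d(BJ,L)=11, d(BJ,MS)=49/2, d(BJ,W)=43/2
iteration 3: select BJ,L (d=11, Q=-167/2); attach at lengths (61/8, 27/8); label the merged cluster BJL
  updated: d(BJL,MS)=15, d(BJL,W)=63/4
iteration 4: select BJL,MS (d=15, Q=-203/4); attach at lengths (43/8, 77/8); label the merged cluster BJLMS
  updated: d(BJLMS,W)=83/8
iteration 5: select BJLMS,W (d=83/8); attach at lengths (83/16, 83/16); label the merged cluster BJLMSW
final tree: ((((B:-1/6,J:31/6):61/8,L:27/8):43/8,(M:-15/8,S:87/8):77/8):83/16,W:83/16)
total length: 403/8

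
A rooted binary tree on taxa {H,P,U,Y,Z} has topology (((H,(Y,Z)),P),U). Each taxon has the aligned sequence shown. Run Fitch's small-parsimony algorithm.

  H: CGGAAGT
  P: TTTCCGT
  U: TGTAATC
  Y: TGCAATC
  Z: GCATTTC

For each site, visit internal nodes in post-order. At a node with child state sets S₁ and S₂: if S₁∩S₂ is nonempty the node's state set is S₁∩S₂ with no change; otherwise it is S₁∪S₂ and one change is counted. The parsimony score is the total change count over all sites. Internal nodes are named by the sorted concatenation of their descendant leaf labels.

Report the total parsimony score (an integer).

YZ@0: {T} ∪ {G} = {G,T} (union, +1)
HYZ@0: {C} ∪ {G,T} = {C,G,T} (union, +1)
HPYZ@0: {C,G,T} ∩ {T} = {T} (intersection, +0)
HPUYZ@0: {T} ∩ {T} = {T} (intersection, +0)
YZ@1: {G} ∪ {C} = {C,G} (union, +1)
HYZ@1: {G} ∩ {C,G} = {G} (intersection, +0)
HPYZ@1: {G} ∪ {T} = {G,T} (union, +1)
HPUYZ@1: {G,T} ∩ {G} = {G} (intersection, +0)
YZ@2: {C} ∪ {A} = {A,C} (union, +1)
HYZ@2: {G} ∪ {A,C} = {A,C,G} (union, +1)
HPYZ@2: {A,C,G} ∪ {T} = {A,C,G,T} (union, +1)
HPUYZ@2: {A,C,G,T} ∩ {T} = {T} (intersection, +0)
YZ@3: {A} ∪ {T} = {A,T} (union, +1)
HYZ@3: {A} ∩ {A,T} = {A} (intersection, +0)
HPYZ@3: {A} ∪ {C} = {A,C} (union, +1)
HPUYZ@3: {A,C} ∩ {A} = {A} (intersection, +0)
YZ@4: {A} ∪ {T} = {A,T} (union, +1)
HYZ@4: {A} ∩ {A,T} = {A} (intersection, +0)
HPYZ@4: {A} ∪ {C} = {A,C} (union, +1)
HPUYZ@4: {A,C} ∩ {A} = {A} (intersection, +0)
YZ@5: {T} ∩ {T} = {T} (intersection, +0)
HYZ@5: {G} ∪ {T} = {G,T} (union, +1)
HPYZ@5: {G,T} ∩ {G} = {G} (intersection, +0)
HPUYZ@5: {G} ∪ {T} = {G,T} (union, +1)
YZ@6: {C} ∩ {C} = {C} (intersection, +0)
HYZ@6: {T} ∪ {C} = {C,T} (union, +1)
HPYZ@6: {C,T} ∩ {T} = {T} (intersection, +0)
HPUYZ@6: {T} ∪ {C} = {C,T} (union, +1)
per-site changes: [2, 2, 3, 2, 2, 2, 2]; total = 15

15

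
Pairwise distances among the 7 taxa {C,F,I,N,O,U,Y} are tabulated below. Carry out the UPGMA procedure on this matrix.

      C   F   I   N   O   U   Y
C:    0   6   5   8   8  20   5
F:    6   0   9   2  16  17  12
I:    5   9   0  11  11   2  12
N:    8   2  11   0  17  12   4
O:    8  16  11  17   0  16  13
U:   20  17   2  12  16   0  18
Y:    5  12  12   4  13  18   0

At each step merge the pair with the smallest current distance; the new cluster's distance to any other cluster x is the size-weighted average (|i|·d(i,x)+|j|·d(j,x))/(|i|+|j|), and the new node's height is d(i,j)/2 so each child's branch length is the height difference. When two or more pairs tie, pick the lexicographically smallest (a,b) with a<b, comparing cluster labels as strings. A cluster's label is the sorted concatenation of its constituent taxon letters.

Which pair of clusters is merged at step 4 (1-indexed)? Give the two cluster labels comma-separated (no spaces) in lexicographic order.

CY,FN

step 1: merge (F,N) at d=2; branch lengths F→1, N→1; new cluster FN
  updated: d(C,FN)=7, d(FN,I)=10, d(FN,O)=33/2, d(FN,U)=29/2, d(FN,Y)=8
step 2: merge (I,U) at d=2; branch lengths I→1, U→1; new cluster IU
  updated: d(C,IU)=25/2, d(FN,IU)=49/4, d(IU,O)=27/2, d(IU,Y)=15
step 3: merge (C,Y) at d=5; branch lengths C→5/2, Y→5/2; new cluster CY
  updated: d(CY,FN)=15/2, d(CY,IU)=55/4, d(CY,O)=21/2
step 4: merge (CY,FN) at d=15/2; branch lengths CY→5/4, FN→11/4; new cluster CFNY
  updated: d(CFNY,IU)=13, d(CFNY,O)=27/2
step 5: merge (CFNY,IU) at d=13; branch lengths CFNY→11/4, IU→11/2; new cluster CFINUY
  updated: d(CFINUY,O)=27/2
step 6: merge (CFINUY,O) at d=27/2; branch lengths CFINUY→1/4, O→27/4; new cluster CFINOUY
final tree: ((((C:5/2,Y:5/2):5/4,(F:1,N:1):11/4):11/4,(I:1,U:1):11/2):1/4,O:27/4)
total length: 113/4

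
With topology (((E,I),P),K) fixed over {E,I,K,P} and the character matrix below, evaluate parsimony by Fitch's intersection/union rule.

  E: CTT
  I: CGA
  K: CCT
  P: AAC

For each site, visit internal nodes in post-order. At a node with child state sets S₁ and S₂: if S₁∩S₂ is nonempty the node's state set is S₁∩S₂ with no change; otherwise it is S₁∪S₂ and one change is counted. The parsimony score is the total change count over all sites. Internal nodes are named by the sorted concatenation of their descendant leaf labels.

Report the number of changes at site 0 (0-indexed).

site 0, node EI: E={C} ∩ I={C} → {C} (+0)
site 0, node EIP: EI={C} ∪ P={A} → {A,C} (+1)
site 0, node EIKP: EIP={A,C} ∩ K={C} → {C} (+0)
site 1, node EI: E={T} ∪ I={G} → {G,T} (+1)
site 1, node EIP: EI={G,T} ∪ P={A} → {A,G,T} (+1)
site 1, node EIKP: EIP={A,G,T} ∪ K={C} → {A,C,G,T} (+1)
site 2, node EI: E={T} ∪ I={A} → {A,T} (+1)
site 2, node EIP: EI={A,T} ∪ P={C} → {A,C,T} (+1)
site 2, node EIKP: EIP={A,C,T} ∩ K={T} → {T} (+0)
per-site changes: [1, 3, 2]; total = 6

1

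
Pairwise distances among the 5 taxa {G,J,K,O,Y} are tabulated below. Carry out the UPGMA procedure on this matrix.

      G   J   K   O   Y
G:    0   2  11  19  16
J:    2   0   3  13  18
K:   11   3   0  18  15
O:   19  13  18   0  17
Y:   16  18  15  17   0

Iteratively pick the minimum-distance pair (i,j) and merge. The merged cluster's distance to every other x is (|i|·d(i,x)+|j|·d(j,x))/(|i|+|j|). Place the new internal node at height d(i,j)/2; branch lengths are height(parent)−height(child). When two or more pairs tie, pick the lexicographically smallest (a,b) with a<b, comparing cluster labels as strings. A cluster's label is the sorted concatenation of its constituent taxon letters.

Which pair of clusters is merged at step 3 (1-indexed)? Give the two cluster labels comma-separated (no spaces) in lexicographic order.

GJK,Y

step 1: merge (G,J) at d=2; branch lengths G→1, J→1; new cluster GJ
  updated: d(GJ,K)=7, d(GJ,O)=16, d(GJ,Y)=17
step 2: merge (GJ,K) at d=7; branch lengths GJ→5/2, K→7/2; new cluster GJK
  updated: d(GJK,O)=50/3, d(GJK,Y)=49/3
step 3: merge (GJK,Y) at d=49/3; branch lengths GJK→14/3, Y→49/6; new cluster GJKY
  updated: d(GJKY,O)=67/4
step 4: merge (GJKY,O) at d=67/4; branch lengths GJKY→5/24, O→67/8; new cluster GJKOY
final tree: ((((G:1,J:1):5/2,K:7/2):14/3,Y:49/6):5/24,O:67/8)
total length: 353/12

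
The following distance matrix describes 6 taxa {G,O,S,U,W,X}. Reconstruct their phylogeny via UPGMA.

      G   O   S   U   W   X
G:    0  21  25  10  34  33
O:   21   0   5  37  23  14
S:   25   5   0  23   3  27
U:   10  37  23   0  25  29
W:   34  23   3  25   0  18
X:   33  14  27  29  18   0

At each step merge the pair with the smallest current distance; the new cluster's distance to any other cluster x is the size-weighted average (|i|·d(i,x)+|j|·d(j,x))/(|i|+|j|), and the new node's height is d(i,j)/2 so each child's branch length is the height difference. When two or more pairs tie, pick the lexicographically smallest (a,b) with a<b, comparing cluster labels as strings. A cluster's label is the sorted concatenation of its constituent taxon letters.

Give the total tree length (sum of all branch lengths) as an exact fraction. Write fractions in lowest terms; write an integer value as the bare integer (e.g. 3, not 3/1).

step 1: merge (S,W) at d=3; branch lengths S→3/2, W→3/2; new cluster SW
  updated: d(G,SW)=59/2, d(O,SW)=14, d(SW,U)=24, d(SW,X)=45/2
step 2: merge (G,U) at d=10; branch lengths G→5, U→5; new cluster GU
  updated: d(GU,O)=29, d(GU,SW)=107/4, d(GU,X)=31
step 3: merge (O,SW) at d=14; branch lengths O→7, SW→11/2; new cluster OSW
  updated: d(GU,OSW)=55/2, d(OSW,X)=59/3
step 4: merge (OSW,X) at d=59/3; branch lengths OSW→17/6, X→59/6; new cluster OSWX
  updated: d(GU,OSWX)=227/8
step 5: merge (GU,OSWX) at d=227/8; branch lengths GU→147/16, OSWX→209/48; new cluster GOSUWX
final tree: ((G:5,U:5):147/16,((O:7,(S:3/2,W:3/2):11/2):17/6,X:59/6):209/48)
total length: 1241/24

1241/24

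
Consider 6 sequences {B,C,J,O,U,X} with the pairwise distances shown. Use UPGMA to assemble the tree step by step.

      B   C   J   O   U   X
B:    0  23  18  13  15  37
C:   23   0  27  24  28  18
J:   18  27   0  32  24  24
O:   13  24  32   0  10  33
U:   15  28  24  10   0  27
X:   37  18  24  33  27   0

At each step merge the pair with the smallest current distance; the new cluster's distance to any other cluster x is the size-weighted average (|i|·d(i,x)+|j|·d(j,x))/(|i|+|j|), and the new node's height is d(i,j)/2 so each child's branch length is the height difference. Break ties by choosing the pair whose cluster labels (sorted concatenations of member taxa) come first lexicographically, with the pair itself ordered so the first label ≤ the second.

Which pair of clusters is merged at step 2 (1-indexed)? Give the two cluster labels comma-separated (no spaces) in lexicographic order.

step 1: merge (O,U) at d=10; branch lengths O→5, U→5; new cluster OU
  updated: d(B,OU)=14, d(C,OU)=26, d(J,OU)=28, d(OU,X)=30
step 2: merge (B,OU) at d=14; branch lengths B→7, OU→2; new cluster BOU
  updated: d(BOU,C)=25, d(BOU,J)=74/3, d(BOU,X)=97/3
step 3: merge (C,X) at d=18; branch lengths C→9, X→9; new cluster CX
  updated: d(BOU,CX)=86/3, d(CX,J)=51/2
step 4: merge (BOU,J) at d=74/3; branch lengths BOU→16/3, J→37/3; new cluster BJOU
  updated: d(BJOU,CX)=223/8
step 5: merge (BJOU,CX) at d=223/8; branch lengths BJOU→77/48, CX→79/16; new cluster BCJOUX
final tree: (((B:7,(O:5,U:5):2):16/3,J:37/3):77/48,(C:9,X:9):79/16)
total length: 1469/24

B,OU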